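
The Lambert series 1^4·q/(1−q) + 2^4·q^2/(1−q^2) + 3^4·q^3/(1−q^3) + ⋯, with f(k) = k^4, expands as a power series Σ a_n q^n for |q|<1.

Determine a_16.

[q^16] f(16)=65536,f(8)=4096,f(4)=256,f(2)=16,f(1)=1 ⇒ 69905

a_16 = 69905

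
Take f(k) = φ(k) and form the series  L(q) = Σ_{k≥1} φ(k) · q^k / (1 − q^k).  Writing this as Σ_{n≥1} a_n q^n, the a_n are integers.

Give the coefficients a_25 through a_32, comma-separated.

[q^25] φ(1)=1,φ(5)=4,φ(25)=20 ⇒ 25
d|26:{26,13,2,1}  Σφ=12+12+1+1=26
n=27: 1·27 3·9 9·3 27·1  φ→[1+2+6+18]=27
n=28: 1·28 2·14 4·7 7·4 14·2 28·1  φ→[1+1+2+6+6+12]=28
d|29:{29,1}  Σφ=28+1=29
[q^30] φ(1)=1,φ(2)=1,φ(3)=2,φ(5)=4,φ(6)=2,φ(10)=4,φ(15)=8,φ(30)=8 ⇒ 30
q^31  k|31↦φ(k): 1:1 31:30  a_31=31
n=32: 32·1 16·2 8·4 4·8 2·16 1·32  φ→[16+8+4+2+1+1]=32

25, 26, 27, 28, 29, 30, 31, 32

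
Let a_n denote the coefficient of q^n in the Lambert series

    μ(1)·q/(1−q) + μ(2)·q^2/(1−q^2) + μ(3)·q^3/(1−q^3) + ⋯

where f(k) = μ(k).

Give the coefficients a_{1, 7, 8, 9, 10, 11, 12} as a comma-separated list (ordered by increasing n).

d|1:{1}  Σμ=1=1
q^7  k|7↦μ(k): 1:1 7:-1  a_7=0
[q^8] μ(1)=1,μ(2)=-1,μ(4)=0,μ(8)=0 ⇒ 0
d|9:{1,3,9}  Σμ=1+(-1)+0=0
n=10: 10·1 5·2 2·5 1·10  μ→[1+(-1)+(-1)+1]=0
q^11  k|11↦μ(k): 11:-1 1:1  a_11=0
q^12  k|12↦μ(k): 12:0 6:1 4:0 3:-1 2:-1 1:1  a_12=0

1, 0, 0, 0, 0, 0, 0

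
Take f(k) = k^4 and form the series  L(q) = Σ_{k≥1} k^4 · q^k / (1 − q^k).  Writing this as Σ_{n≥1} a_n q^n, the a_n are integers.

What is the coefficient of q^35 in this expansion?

a_35 = 1503652

q^35  k|35↦f(k): 35:1500625 7:2401 5:625 1:1  a_35=1503652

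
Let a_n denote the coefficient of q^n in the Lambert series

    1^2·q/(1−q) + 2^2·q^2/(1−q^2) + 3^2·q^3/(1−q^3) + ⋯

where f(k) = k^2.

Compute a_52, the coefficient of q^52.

q^52  k|52↦f(k): 1:1 2:4 4:16 13:169 26:676 52:2704  a_52=3570

a_52 = 3570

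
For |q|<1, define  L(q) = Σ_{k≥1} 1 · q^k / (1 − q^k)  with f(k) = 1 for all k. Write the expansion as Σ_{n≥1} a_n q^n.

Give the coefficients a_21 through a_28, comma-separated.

d|21:{1,3,7,21}  Σf=1+1+1+1=4
[q^22] f(22)=1,f(11)=1,f(2)=1,f(1)=1 ⇒ 4
d|23:{1,23}  Σf=1+1=2
d|24:{24,12,8,6,4,3,2,1}  Σf=1+1+1+1+1+1+1+1=8
d|25:{25,5,1}  Σf=1+1+1=3
d|26:{26,13,2,1}  Σf=1+1+1+1=4
n=27: 27·1 9·3 3·9 1·27  f→[1+1+1+1]=4
q^28  k|28↦f(k): 28:1 14:1 7:1 4:1 2:1 1:1  a_28=6

4, 4, 2, 8, 3, 4, 4, 6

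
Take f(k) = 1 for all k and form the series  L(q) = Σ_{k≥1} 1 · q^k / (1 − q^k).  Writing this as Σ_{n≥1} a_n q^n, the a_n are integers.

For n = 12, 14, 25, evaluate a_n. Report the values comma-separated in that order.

n=12: 1·12 2·6 3·4 4·3 6·2 12·1  f→[1+1+1+1+1+1]=6
[q^14] f(1)=1,f(2)=1,f(7)=1,f(14)=1 ⇒ 4
[q^25] f(25)=1,f(5)=1,f(1)=1 ⇒ 3

6, 4, 3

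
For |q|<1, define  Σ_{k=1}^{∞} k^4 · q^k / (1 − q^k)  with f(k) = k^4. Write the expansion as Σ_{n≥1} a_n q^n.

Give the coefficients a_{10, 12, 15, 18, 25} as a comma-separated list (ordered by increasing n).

10642, 22386, 51332, 112931, 391251

n=10: 1·10 2·5 5·2 10·1  f→[1+16+625+10000]=10642
q^12  k|12↦f(k): 1:1 2:16 3:81 4:256 6:1296 12:20736  a_12=22386
[q^15] f(15)=50625,f(5)=625,f(3)=81,f(1)=1 ⇒ 51332
n=18: 1·18 2·9 3·6 6·3 9·2 18·1  f→[1+16+81+1296+6561+104976]=112931
n=25: 25·1 5·5 1·25  f→[390625+625+1]=391251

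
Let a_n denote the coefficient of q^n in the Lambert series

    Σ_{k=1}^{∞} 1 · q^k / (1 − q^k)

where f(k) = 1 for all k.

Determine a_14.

d|14:{14,7,2,1}  Σf=1+1+1+1=4

a_14 = 4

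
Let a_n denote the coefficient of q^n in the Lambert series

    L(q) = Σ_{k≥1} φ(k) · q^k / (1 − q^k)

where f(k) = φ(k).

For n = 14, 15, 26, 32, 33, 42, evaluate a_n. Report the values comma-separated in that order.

n=14: 14·1 7·2 2·7 1·14  φ→[6+6+1+1]=14
d|15:{15,5,3,1}  Σφ=8+4+2+1=15
q^26  k|26↦φ(k): 1:1 2:1 13:12 26:12  a_26=26
q^32  k|32↦φ(k): 1:1 2:1 4:2 8:4 16:8 32:16  a_32=32
d|33:{1,3,11,33}  Σφ=1+2+10+20=33
n=42: 42·1 21·2 14·3 7·6 6·7 3·14 2·21 1·42  φ→[12+12+6+6+2+2+1+1]=42

14, 15, 26, 32, 33, 42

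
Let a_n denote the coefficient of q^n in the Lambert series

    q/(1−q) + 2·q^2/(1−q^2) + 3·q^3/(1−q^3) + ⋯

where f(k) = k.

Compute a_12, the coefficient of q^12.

a_12 = 28

[q^12] f(1)=1,f(2)=2,f(3)=3,f(4)=4,f(6)=6,f(12)=12 ⇒ 28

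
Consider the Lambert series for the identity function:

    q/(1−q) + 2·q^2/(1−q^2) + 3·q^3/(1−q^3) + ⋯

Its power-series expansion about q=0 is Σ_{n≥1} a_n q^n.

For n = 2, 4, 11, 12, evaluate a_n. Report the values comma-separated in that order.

3, 7, 12, 28

[q^2] f(1)=1,f(2)=2 ⇒ 3
q^4  k|4↦f(k): 4:4 2:2 1:1  a_4=7
n=11: 1·11 11·1  f→[1+11]=12
[q^12] f(1)=1,f(2)=2,f(3)=3,f(4)=4,f(6)=6,f(12)=12 ⇒ 28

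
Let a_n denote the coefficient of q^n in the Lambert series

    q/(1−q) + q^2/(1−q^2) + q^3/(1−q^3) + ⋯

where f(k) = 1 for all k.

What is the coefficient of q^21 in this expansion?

d|21:{21,7,3,1}  Σf=1+1+1+1=4

a_21 = 4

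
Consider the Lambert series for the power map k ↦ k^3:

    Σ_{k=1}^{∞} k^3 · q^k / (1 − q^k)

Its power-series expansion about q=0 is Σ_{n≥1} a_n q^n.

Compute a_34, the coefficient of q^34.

a_34 = 44226

[q^34] f(1)=1,f(2)=8,f(17)=4913,f(34)=39304 ⇒ 44226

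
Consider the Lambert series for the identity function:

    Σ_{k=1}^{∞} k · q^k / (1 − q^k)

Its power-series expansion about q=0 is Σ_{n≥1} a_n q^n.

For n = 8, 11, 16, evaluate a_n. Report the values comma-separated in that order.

15, 12, 31

q^8  k|8↦f(k): 8:8 4:4 2:2 1:1  a_8=15
d|11:{11,1}  Σf=11+1=12
q^16  k|16↦f(k): 16:16 8:8 4:4 2:2 1:1  a_16=31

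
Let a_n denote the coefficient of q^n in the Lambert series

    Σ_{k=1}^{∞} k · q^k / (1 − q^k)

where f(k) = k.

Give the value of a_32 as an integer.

d|32:{1,2,4,8,16,32}  Σf=1+2+4+8+16+32=63

a_32 = 63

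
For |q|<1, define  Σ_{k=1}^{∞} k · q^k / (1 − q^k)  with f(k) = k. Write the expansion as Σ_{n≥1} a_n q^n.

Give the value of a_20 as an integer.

q^20  k|20↦f(k): 20:20 10:10 5:5 4:4 2:2 1:1  a_20=42

a_20 = 42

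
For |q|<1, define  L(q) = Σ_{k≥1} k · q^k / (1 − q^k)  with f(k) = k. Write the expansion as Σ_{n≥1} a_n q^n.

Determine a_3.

a_3 = 4

q^3  k|3↦f(k): 3:3 1:1  a_3=4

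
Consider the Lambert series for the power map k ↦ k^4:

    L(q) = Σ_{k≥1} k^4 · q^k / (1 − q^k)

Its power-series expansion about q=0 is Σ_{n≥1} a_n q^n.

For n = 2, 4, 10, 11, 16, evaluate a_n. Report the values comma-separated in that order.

n=2: 1·2 2·1  f→[1+16]=17
q^4  k|4↦f(k): 1:1 2:16 4:256  a_4=273
n=10: 1·10 2·5 5·2 10·1  f→[1+16+625+10000]=10642
q^11  k|11↦f(k): 11:14641 1:1  a_11=14642
d|16:{1,2,4,8,16}  Σf=1+16+256+4096+65536=69905

17, 273, 10642, 14642, 69905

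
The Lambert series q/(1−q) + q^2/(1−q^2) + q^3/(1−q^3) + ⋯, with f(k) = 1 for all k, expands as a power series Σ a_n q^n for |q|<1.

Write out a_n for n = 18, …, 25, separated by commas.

n=18: 1·18 2·9 3·6 6·3 9·2 18·1  f→[1+1+1+1+1+1]=6
d|19:{19,1}  Σf=1+1=2
d|20:{1,2,4,5,10,20}  Σf=1+1+1+1+1+1=6
n=21: 1·21 3·7 7·3 21·1  f→[1+1+1+1]=4
d|22:{1,2,11,22}  Σf=1+1+1+1=4
[q^23] f(23)=1,f(1)=1 ⇒ 2
n=24: 1·24 2·12 3·8 4·6 6·4 8·3 12·2 24·1  f→[1+1+1+1+1+1+1+1]=8
d|25:{25,5,1}  Σf=1+1+1=3

6, 2, 6, 4, 4, 2, 8, 3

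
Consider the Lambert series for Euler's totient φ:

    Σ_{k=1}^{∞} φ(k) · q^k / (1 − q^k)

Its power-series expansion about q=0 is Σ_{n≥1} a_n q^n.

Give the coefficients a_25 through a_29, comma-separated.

d|25:{1,5,25}  Σφ=1+4+20=25
n=26: 1·26 2·13 13·2 26·1  φ→[1+1+12+12]=26
d|27:{1,3,9,27}  Σφ=1+2+6+18=27
n=28: 1·28 2·14 4·7 7·4 14·2 28·1  φ→[1+1+2+6+6+12]=28
[q^29] φ(29)=28,φ(1)=1 ⇒ 29

25, 26, 27, 28, 29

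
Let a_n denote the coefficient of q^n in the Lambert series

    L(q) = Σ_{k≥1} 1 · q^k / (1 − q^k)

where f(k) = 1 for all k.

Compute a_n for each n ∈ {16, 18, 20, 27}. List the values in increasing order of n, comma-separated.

5, 6, 6, 4

[q^16] f(16)=1,f(8)=1,f(4)=1,f(2)=1,f(1)=1 ⇒ 5
n=18: 1·18 2·9 3·6 6·3 9·2 18·1  f→[1+1+1+1+1+1]=6
d|20:{1,2,4,5,10,20}  Σf=1+1+1+1+1+1=6
d|27:{27,9,3,1}  Σf=1+1+1+1=4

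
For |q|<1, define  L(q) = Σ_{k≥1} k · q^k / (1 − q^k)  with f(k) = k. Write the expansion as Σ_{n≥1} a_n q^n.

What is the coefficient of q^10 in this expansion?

a_10 = 18

[q^10] f(10)=10,f(5)=5,f(2)=2,f(1)=1 ⇒ 18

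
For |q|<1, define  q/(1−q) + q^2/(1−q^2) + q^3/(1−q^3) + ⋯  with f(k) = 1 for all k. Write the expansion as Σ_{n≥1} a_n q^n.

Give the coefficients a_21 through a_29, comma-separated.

d|21:{21,7,3,1}  Σf=1+1+1+1=4
n=22: 1·22 2·11 11·2 22·1  f→[1+1+1+1]=4
q^23  k|23↦f(k): 23:1 1:1  a_23=2
n=24: 1·24 2·12 3·8 4·6 6·4 8·3 12·2 24·1  f→[1+1+1+1+1+1+1+1]=8
d|25:{1,5,25}  Σf=1+1+1=3
[q^26] f(1)=1,f(2)=1,f(13)=1,f(26)=1 ⇒ 4
n=27: 1·27 3·9 9·3 27·1  f→[1+1+1+1]=4
q^28  k|28↦f(k): 1:1 2:1 4:1 7:1 14:1 28:1  a_28=6
[q^29] f(29)=1,f(1)=1 ⇒ 2

4, 4, 2, 8, 3, 4, 4, 6, 2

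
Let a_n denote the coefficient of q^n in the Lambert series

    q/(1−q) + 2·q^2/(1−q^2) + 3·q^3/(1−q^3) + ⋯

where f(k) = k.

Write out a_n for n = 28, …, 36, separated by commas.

56, 30, 72, 32, 63, 48, 54, 48, 91

n=28: 1·28 2·14 4·7 7·4 14·2 28·1  f→[1+2+4+7+14+28]=56
q^29  k|29↦f(k): 29:29 1:1  a_29=30
n=30: 30·1 15·2 10·3 6·5 5·6 3·10 2·15 1·30  f→[30+15+10+6+5+3+2+1]=72
d|31:{31,1}  Σf=31+1=32
[q^32] f(1)=1,f(2)=2,f(4)=4,f(8)=8,f(16)=16,f(32)=32 ⇒ 63
d|33:{1,3,11,33}  Σf=1+3+11+33=48
d|34:{1,2,17,34}  Σf=1+2+17+34=54
[q^35] f(35)=35,f(7)=7,f(5)=5,f(1)=1 ⇒ 48
[q^36] f(1)=1,f(2)=2,f(3)=3,f(4)=4,f(6)=6,f(9)=9,f(12)=12,f(18)=18,f(36)=36 ⇒ 91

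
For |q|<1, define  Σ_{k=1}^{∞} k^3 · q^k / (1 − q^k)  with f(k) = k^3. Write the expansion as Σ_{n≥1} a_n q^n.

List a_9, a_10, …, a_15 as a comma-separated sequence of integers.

q^9  k|9↦f(k): 9:729 3:27 1:1  a_9=757
d|10:{10,5,2,1}  Σf=1000+125+8+1=1134
[q^11] f(11)=1331,f(1)=1 ⇒ 1332
d|12:{12,6,4,3,2,1}  Σf=1728+216+64+27+8+1=2044
n=13: 1·13 13·1  f→[1+2197]=2198
q^14  k|14↦f(k): 1:1 2:8 7:343 14:2744  a_14=3096
n=15: 15·1 5·3 3·5 1·15  f→[3375+125+27+1]=3528

757, 1134, 1332, 2044, 2198, 3096, 3528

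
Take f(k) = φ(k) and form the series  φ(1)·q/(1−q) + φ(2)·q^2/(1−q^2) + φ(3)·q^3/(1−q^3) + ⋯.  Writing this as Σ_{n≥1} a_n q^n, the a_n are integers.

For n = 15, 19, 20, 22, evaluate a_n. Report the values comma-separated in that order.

q^15  k|15↦φ(k): 15:8 5:4 3:2 1:1  a_15=15
[q^19] φ(19)=18,φ(1)=1 ⇒ 19
d|20:{20,10,5,4,2,1}  Σφ=8+4+4+2+1+1=20
q^22  k|22↦φ(k): 1:1 2:1 11:10 22:10  a_22=22

15, 19, 20, 22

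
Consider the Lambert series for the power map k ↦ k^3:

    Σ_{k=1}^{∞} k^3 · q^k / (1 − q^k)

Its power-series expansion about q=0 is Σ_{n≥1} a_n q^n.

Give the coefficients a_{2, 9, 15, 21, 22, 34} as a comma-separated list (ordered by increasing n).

9, 757, 3528, 9632, 11988, 44226

[q^2] f(1)=1,f(2)=8 ⇒ 9
n=9: 9·1 3·3 1·9  f→[729+27+1]=757
n=15: 1·15 3·5 5·3 15·1  f→[1+27+125+3375]=3528
d|21:{21,7,3,1}  Σf=9261+343+27+1=9632
[q^22] f(22)=10648,f(11)=1331,f(2)=8,f(1)=1 ⇒ 11988
[q^34] f(34)=39304,f(17)=4913,f(2)=8,f(1)=1 ⇒ 44226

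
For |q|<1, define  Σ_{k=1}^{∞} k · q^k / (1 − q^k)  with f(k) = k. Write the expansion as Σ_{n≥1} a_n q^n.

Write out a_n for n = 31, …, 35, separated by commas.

32, 63, 48, 54, 48

[q^31] f(31)=31,f(1)=1 ⇒ 32
d|32:{1,2,4,8,16,32}  Σf=1+2+4+8+16+32=63
q^33  k|33↦f(k): 33:33 11:11 3:3 1:1  a_33=48
d|34:{1,2,17,34}  Σf=1+2+17+34=54
d|35:{1,5,7,35}  Σf=1+5+7+35=48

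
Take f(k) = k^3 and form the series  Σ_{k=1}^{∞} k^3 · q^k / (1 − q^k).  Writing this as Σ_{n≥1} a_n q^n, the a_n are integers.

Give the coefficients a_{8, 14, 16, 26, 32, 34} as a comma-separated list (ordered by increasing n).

d|8:{1,2,4,8}  Σf=1+8+64+512=585
[q^14] f(1)=1,f(2)=8,f(7)=343,f(14)=2744 ⇒ 3096
q^16  k|16↦f(k): 16:4096 8:512 4:64 2:8 1:1  a_16=4681
[q^26] f(1)=1,f(2)=8,f(13)=2197,f(26)=17576 ⇒ 19782
[q^32] f(32)=32768,f(16)=4096,f(8)=512,f(4)=64,f(2)=8,f(1)=1 ⇒ 37449
n=34: 1·34 2·17 17·2 34·1  f→[1+8+4913+39304]=44226

585, 3096, 4681, 19782, 37449, 44226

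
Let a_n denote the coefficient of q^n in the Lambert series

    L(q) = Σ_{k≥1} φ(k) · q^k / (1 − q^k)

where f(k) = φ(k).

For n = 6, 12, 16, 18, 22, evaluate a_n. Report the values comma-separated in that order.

d|6:{1,2,3,6}  Σφ=1+1+2+2=6
[q^12] φ(1)=1,φ(2)=1,φ(3)=2,φ(4)=2,φ(6)=2,φ(12)=4 ⇒ 12
[q^16] φ(1)=1,φ(2)=1,φ(4)=2,φ(8)=4,φ(16)=8 ⇒ 16
q^18  k|18↦φ(k): 18:6 9:6 6:2 3:2 2:1 1:1  a_18=18
q^22  k|22↦φ(k): 1:1 2:1 11:10 22:10  a_22=22

6, 12, 16, 18, 22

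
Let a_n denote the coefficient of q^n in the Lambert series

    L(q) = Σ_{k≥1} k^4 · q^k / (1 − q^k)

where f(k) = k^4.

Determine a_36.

a_36 = 1813539

q^36  k|36↦f(k): 36:1679616 18:104976 12:20736 9:6561 6:1296 4:256 3:81 2:16 1:1  a_36=1813539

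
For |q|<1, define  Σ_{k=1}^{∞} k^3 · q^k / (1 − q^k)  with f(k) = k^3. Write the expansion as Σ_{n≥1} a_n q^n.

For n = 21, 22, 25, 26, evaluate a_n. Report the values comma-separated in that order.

9632, 11988, 15751, 19782

n=21: 1·21 3·7 7·3 21·1  f→[1+27+343+9261]=9632
[q^22] f(22)=10648,f(11)=1331,f(2)=8,f(1)=1 ⇒ 11988
q^25  k|25↦f(k): 25:15625 5:125 1:1  a_25=15751
n=26: 26·1 13·2 2·13 1·26  f→[17576+2197+8+1]=19782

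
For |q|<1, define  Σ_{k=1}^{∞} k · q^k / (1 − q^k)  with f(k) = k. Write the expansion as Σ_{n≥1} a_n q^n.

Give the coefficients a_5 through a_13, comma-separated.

n=5: 1·5 5·1  f→[1+5]=6
[q^6] f(6)=6,f(3)=3,f(2)=2,f(1)=1 ⇒ 12
n=7: 1·7 7·1  f→[1+7]=8
n=8: 1·8 2·4 4·2 8·1  f→[1+2+4+8]=15
n=9: 9·1 3·3 1·9  f→[9+3+1]=13
[q^10] f(1)=1,f(2)=2,f(5)=5,f(10)=10 ⇒ 18
q^11  k|11↦f(k): 11:11 1:1  a_11=12
n=12: 12·1 6·2 4·3 3·4 2·6 1·12  f→[12+6+4+3+2+1]=28
d|13:{1,13}  Σf=1+13=14

6, 12, 8, 15, 13, 18, 12, 28, 14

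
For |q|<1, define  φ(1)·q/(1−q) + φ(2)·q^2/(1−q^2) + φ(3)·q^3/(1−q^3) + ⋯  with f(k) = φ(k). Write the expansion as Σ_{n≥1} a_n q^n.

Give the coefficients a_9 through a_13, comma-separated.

d|9:{1,3,9}  Σφ=1+2+6=9
q^10  k|10↦φ(k): 1:1 2:1 5:4 10:4  a_10=10
[q^11] φ(11)=10,φ(1)=1 ⇒ 11
d|12:{12,6,4,3,2,1}  Σφ=4+2+2+2+1+1=12
d|13:{1,13}  Σφ=1+12=13

9, 10, 11, 12, 13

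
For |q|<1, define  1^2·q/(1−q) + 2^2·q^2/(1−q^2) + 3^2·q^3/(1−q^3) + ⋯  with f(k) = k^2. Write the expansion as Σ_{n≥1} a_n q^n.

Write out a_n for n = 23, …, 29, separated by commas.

530, 850, 651, 850, 820, 1050, 842

d|23:{23,1}  Σf=529+1=530
[q^24] f(24)=576,f(12)=144,f(8)=64,f(6)=36,f(4)=16,f(3)=9,f(2)=4,f(1)=1 ⇒ 850
d|25:{1,5,25}  Σf=1+25+625=651
d|26:{26,13,2,1}  Σf=676+169+4+1=850
[q^27] f(27)=729,f(9)=81,f(3)=9,f(1)=1 ⇒ 820
d|28:{28,14,7,4,2,1}  Σf=784+196+49+16+4+1=1050
n=29: 29·1 1·29  f→[841+1]=842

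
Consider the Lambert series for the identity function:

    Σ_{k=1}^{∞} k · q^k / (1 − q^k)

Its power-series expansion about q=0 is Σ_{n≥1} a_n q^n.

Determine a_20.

a_20 = 42

d|20:{1,2,4,5,10,20}  Σf=1+2+4+5+10+20=42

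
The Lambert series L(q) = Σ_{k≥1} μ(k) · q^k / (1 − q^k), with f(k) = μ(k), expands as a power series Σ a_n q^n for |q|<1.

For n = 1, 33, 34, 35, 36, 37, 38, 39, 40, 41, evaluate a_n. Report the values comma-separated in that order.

d|1:{1}  Σμ=1=1
q^33  k|33↦μ(k): 1:1 3:-1 11:-1 33:1  a_33=0
d|34:{1,2,17,34}  Σμ=1+(-1)+(-1)+1=0
d|35:{35,7,5,1}  Σμ=1+(-1)+(-1)+1=0
[q^36] μ(36)=0,μ(18)=0,μ(12)=0,μ(9)=0,μ(6)=1,μ(4)=0,μ(3)=-1,μ(2)=-1,μ(1)=1 ⇒ 0
d|37:{1,37}  Σμ=1+(-1)=0
d|38:{38,19,2,1}  Σμ=1+(-1)+(-1)+1=0
[q^39] μ(39)=1,μ(13)=-1,μ(3)=-1,μ(1)=1 ⇒ 0
[q^40] μ(1)=1,μ(2)=-1,μ(4)=0,μ(5)=-1,μ(8)=0,μ(10)=1,μ(20)=0,μ(40)=0 ⇒ 0
n=41: 41·1 1·41  μ→[(-1)+1]=0

1, 0, 0, 0, 0, 0, 0, 0, 0, 0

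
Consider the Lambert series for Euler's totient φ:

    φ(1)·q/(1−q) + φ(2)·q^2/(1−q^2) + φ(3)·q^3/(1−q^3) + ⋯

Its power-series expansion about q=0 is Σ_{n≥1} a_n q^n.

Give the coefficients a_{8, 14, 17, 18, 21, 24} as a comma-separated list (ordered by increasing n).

q^8  k|8↦φ(k): 8:4 4:2 2:1 1:1  a_8=8
n=14: 1·14 2·7 7·2 14·1  φ→[1+1+6+6]=14
q^17  k|17↦φ(k): 1:1 17:16  a_17=17
d|18:{18,9,6,3,2,1}  Σφ=6+6+2+2+1+1=18
[q^21] φ(1)=1,φ(3)=2,φ(7)=6,φ(21)=12 ⇒ 21
n=24: 24·1 12·2 8·3 6·4 4·6 3·8 2·12 1·24  φ→[8+4+4+2+2+2+1+1]=24

8, 14, 17, 18, 21, 24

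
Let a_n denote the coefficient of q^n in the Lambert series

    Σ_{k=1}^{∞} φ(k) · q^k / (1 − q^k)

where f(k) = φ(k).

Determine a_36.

n=36: 1·36 2·18 3·12 4·9 6·6 9·4 12·3 18·2 36·1  φ→[1+1+2+2+2+6+4+6+12]=36

a_36 = 36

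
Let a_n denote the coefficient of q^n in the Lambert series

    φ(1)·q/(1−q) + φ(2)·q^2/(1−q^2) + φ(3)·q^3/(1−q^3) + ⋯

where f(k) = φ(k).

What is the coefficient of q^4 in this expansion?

n=4: 4·1 2·2 1·4  φ→[2+1+1]=4

a_4 = 4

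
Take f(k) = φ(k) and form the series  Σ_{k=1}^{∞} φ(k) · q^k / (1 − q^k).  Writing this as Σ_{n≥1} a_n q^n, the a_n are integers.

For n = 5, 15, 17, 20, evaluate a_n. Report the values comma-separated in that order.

d|5:{5,1}  Σφ=4+1=5
n=15: 15·1 5·3 3·5 1·15  φ→[8+4+2+1]=15
d|17:{1,17}  Σφ=1+16=17
n=20: 1·20 2·10 4·5 5·4 10·2 20·1  φ→[1+1+2+4+4+8]=20

5, 15, 17, 20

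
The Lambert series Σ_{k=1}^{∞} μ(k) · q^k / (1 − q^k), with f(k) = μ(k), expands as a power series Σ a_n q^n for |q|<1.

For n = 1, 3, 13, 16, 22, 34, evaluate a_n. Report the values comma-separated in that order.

[q^1] μ(1)=1 ⇒ 1
[q^3] μ(3)=-1,μ(1)=1 ⇒ 0
[q^13] μ(1)=1,μ(13)=-1 ⇒ 0
[q^16] μ(16)=0,μ(8)=0,μ(4)=0,μ(2)=-1,μ(1)=1 ⇒ 0
q^22  k|22↦μ(k): 1:1 2:-1 11:-1 22:1  a_22=0
n=34: 34·1 17·2 2·17 1·34  μ→[1+(-1)+(-1)+1]=0

1, 0, 0, 0, 0, 0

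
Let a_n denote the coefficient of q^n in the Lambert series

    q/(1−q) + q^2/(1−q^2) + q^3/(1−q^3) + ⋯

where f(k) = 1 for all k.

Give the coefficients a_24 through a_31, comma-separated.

8, 3, 4, 4, 6, 2, 8, 2

n=24: 1·24 2·12 3·8 4·6 6·4 8·3 12·2 24·1  f→[1+1+1+1+1+1+1+1]=8
n=25: 1·25 5·5 25·1  f→[1+1+1]=3
[q^26] f(26)=1,f(13)=1,f(2)=1,f(1)=1 ⇒ 4
d|27:{27,9,3,1}  Σf=1+1+1+1=4
q^28  k|28↦f(k): 28:1 14:1 7:1 4:1 2:1 1:1  a_28=6
q^29  k|29↦f(k): 29:1 1:1  a_29=2
q^30  k|30↦f(k): 30:1 15:1 10:1 6:1 5:1 3:1 2:1 1:1  a_30=8
n=31: 31·1 1·31  f→[1+1]=2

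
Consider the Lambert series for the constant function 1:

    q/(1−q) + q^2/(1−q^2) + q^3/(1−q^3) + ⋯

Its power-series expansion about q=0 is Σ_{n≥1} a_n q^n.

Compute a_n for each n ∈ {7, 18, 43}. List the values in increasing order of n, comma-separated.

n=7: 7·1 1·7  f→[1+1]=2
n=18: 18·1 9·2 6·3 3·6 2·9 1·18  f→[1+1+1+1+1+1]=6
d|43:{1,43}  Σf=1+1=2

2, 6, 2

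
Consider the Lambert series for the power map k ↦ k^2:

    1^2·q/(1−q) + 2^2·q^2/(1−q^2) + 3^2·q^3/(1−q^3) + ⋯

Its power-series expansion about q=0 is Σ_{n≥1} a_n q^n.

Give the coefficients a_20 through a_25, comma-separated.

546, 500, 610, 530, 850, 651

n=20: 1·20 2·10 4·5 5·4 10·2 20·1  f→[1+4+16+25+100+400]=546
n=21: 21·1 7·3 3·7 1·21  f→[441+49+9+1]=500
d|22:{22,11,2,1}  Σf=484+121+4+1=610
d|23:{1,23}  Σf=1+529=530
d|24:{24,12,8,6,4,3,2,1}  Σf=576+144+64+36+16+9+4+1=850
[q^25] f(25)=625,f(5)=25,f(1)=1 ⇒ 651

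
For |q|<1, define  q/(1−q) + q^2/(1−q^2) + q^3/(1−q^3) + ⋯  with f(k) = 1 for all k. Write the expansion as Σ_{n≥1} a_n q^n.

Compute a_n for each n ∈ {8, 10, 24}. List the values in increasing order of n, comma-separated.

4, 4, 8

[q^8] f(8)=1,f(4)=1,f(2)=1,f(1)=1 ⇒ 4
d|10:{1,2,5,10}  Σf=1+1+1+1=4
[q^24] f(24)=1,f(12)=1,f(8)=1,f(6)=1,f(4)=1,f(3)=1,f(2)=1,f(1)=1 ⇒ 8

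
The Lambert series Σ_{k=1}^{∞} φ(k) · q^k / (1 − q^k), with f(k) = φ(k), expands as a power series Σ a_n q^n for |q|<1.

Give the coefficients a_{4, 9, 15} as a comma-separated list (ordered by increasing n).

q^4  k|4↦φ(k): 4:2 2:1 1:1  a_4=4
n=9: 1·9 3·3 9·1  φ→[1+2+6]=9
q^15  k|15↦φ(k): 1:1 3:2 5:4 15:8  a_15=15

4, 9, 15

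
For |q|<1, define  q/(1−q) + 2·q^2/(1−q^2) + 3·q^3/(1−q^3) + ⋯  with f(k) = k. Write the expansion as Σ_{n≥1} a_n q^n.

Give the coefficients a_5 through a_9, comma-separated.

6, 12, 8, 15, 13

n=5: 5·1 1·5  f→[5+1]=6
d|6:{1,2,3,6}  Σf=1+2+3+6=12
[q^7] f(7)=7,f(1)=1 ⇒ 8
d|8:{8,4,2,1}  Σf=8+4+2+1=15
q^9  k|9↦f(k): 9:9 3:3 1:1  a_9=13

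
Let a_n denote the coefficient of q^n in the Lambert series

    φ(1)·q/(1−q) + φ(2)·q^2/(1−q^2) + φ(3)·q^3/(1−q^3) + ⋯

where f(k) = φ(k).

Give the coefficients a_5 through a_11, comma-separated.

[q^5] φ(5)=4,φ(1)=1 ⇒ 5
q^6  k|6↦φ(k): 6:2 3:2 2:1 1:1  a_6=6
q^7  k|7↦φ(k): 7:6 1:1  a_7=7
d|8:{8,4,2,1}  Σφ=4+2+1+1=8
q^9  k|9↦φ(k): 9:6 3:2 1:1  a_9=9
[q^10] φ(1)=1,φ(2)=1,φ(5)=4,φ(10)=4 ⇒ 10
q^11  k|11↦φ(k): 11:10 1:1  a_11=11

5, 6, 7, 8, 9, 10, 11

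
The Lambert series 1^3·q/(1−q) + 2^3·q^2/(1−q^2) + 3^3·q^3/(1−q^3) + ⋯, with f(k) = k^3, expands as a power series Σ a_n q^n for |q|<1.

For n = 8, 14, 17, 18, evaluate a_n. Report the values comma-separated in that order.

q^8  k|8↦f(k): 8:512 4:64 2:8 1:1  a_8=585
q^14  k|14↦f(k): 1:1 2:8 7:343 14:2744  a_14=3096
n=17: 17·1 1·17  f→[4913+1]=4914
[q^18] f(1)=1,f(2)=8,f(3)=27,f(6)=216,f(9)=729,f(18)=5832 ⇒ 6813

585, 3096, 4914, 6813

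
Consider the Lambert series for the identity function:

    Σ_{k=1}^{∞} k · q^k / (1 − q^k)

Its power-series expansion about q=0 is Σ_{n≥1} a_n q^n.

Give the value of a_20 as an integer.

a_20 = 42

q^20  k|20↦f(k): 1:1 2:2 4:4 5:5 10:10 20:20  a_20=42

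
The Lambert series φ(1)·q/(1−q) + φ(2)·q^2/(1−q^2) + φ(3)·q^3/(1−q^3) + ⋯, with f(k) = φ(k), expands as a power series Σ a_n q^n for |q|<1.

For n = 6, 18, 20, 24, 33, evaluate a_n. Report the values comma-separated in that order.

[q^6] φ(1)=1,φ(2)=1,φ(3)=2,φ(6)=2 ⇒ 6
d|18:{1,2,3,6,9,18}  Σφ=1+1+2+2+6+6=18
q^20  k|20↦φ(k): 1:1 2:1 4:2 5:4 10:4 20:8  a_20=20
[q^24] φ(24)=8,φ(12)=4,φ(8)=4,φ(6)=2,φ(4)=2,φ(3)=2,φ(2)=1,φ(1)=1 ⇒ 24
d|33:{1,3,11,33}  Σφ=1+2+10+20=33

6, 18, 20, 24, 33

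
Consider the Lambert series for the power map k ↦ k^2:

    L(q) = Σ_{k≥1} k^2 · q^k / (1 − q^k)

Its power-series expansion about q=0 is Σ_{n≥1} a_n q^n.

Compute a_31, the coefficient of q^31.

d|31:{31,1}  Σf=961+1=962

a_31 = 962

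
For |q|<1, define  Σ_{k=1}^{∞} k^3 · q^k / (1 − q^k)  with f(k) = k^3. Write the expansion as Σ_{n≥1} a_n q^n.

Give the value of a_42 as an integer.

[q^42] f(1)=1,f(2)=8,f(3)=27,f(6)=216,f(7)=343,f(14)=2744,f(21)=9261,f(42)=74088 ⇒ 86688

a_42 = 86688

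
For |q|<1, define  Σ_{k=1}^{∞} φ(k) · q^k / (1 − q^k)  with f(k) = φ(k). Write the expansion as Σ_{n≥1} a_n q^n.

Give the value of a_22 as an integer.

[q^22] φ(22)=10,φ(11)=10,φ(2)=1,φ(1)=1 ⇒ 22

a_22 = 22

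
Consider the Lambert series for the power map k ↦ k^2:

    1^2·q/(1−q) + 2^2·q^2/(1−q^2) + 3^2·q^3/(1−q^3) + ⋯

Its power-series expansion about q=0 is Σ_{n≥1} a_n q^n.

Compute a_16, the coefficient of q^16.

n=16: 16·1 8·2 4·4 2·8 1·16  f→[256+64+16+4+1]=341

a_16 = 341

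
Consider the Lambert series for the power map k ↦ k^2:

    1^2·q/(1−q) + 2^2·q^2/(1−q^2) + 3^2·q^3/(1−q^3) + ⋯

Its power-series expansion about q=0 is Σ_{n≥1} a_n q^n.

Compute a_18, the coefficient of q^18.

a_18 = 455

n=18: 1·18 2·9 3·6 6·3 9·2 18·1  f→[1+4+9+36+81+324]=455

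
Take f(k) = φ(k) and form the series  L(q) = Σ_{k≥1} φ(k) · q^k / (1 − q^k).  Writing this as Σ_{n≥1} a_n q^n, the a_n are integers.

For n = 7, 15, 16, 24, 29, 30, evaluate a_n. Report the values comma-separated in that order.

[q^7] φ(7)=6,φ(1)=1 ⇒ 7
n=15: 1·15 3·5 5·3 15·1  φ→[1+2+4+8]=15
n=16: 16·1 8·2 4·4 2·8 1·16  φ→[8+4+2+1+1]=16
d|24:{24,12,8,6,4,3,2,1}  Σφ=8+4+4+2+2+2+1+1=24
d|29:{29,1}  Σφ=28+1=29
[q^30] φ(1)=1,φ(2)=1,φ(3)=2,φ(5)=4,φ(6)=2,φ(10)=4,φ(15)=8,φ(30)=8 ⇒ 30

7, 15, 16, 24, 29, 30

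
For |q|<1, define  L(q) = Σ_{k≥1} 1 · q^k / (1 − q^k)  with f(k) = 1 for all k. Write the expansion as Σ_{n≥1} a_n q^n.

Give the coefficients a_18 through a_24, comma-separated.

[q^18] f(1)=1,f(2)=1,f(3)=1,f(6)=1,f(9)=1,f(18)=1 ⇒ 6
q^19  k|19↦f(k): 19:1 1:1  a_19=2
q^20  k|20↦f(k): 20:1 10:1 5:1 4:1 2:1 1:1  a_20=6
n=21: 1·21 3·7 7·3 21·1  f→[1+1+1+1]=4
[q^22] f(22)=1,f(11)=1,f(2)=1,f(1)=1 ⇒ 4
[q^23] f(1)=1,f(23)=1 ⇒ 2
q^24  k|24↦f(k): 24:1 12:1 8:1 6:1 4:1 3:1 2:1 1:1  a_24=8

6, 2, 6, 4, 4, 2, 8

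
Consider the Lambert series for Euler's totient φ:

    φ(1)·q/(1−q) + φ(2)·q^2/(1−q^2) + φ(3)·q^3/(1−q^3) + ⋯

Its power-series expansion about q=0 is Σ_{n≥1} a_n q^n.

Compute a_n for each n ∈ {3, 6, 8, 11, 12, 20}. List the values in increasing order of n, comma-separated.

n=3: 1·3 3·1  φ→[1+2]=3
n=6: 6·1 3·2 2·3 1·6  φ→[2+2+1+1]=6
n=8: 8·1 4·2 2·4 1·8  φ→[4+2+1+1]=8
n=11: 1·11 11·1  φ→[1+10]=11
[q^12] φ(12)=4,φ(6)=2,φ(4)=2,φ(3)=2,φ(2)=1,φ(1)=1 ⇒ 12
q^20  k|20↦φ(k): 20:8 10:4 5:4 4:2 2:1 1:1  a_20=20

3, 6, 8, 11, 12, 20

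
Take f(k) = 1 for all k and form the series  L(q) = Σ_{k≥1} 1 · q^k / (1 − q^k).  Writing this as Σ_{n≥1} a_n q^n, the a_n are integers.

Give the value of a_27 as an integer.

q^27  k|27↦f(k): 1:1 3:1 9:1 27:1  a_27=4

a_27 = 4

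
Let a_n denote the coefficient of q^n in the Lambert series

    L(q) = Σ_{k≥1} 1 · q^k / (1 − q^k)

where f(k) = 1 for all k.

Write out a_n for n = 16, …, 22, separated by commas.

5, 2, 6, 2, 6, 4, 4

n=16: 1·16 2·8 4·4 8·2 16·1  f→[1+1+1+1+1]=5
n=17: 17·1 1·17  f→[1+1]=2
n=18: 1·18 2·9 3·6 6·3 9·2 18·1  f→[1+1+1+1+1+1]=6
n=19: 19·1 1·19  f→[1+1]=2
n=20: 1·20 2·10 4·5 5·4 10·2 20·1  f→[1+1+1+1+1+1]=6
q^21  k|21↦f(k): 1:1 3:1 7:1 21:1  a_21=4
n=22: 22·1 11·2 2·11 1·22  f→[1+1+1+1]=4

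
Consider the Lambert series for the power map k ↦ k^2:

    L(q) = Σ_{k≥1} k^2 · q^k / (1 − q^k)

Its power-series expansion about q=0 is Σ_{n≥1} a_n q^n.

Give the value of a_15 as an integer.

[q^15] f(1)=1,f(3)=9,f(5)=25,f(15)=225 ⇒ 260

a_15 = 260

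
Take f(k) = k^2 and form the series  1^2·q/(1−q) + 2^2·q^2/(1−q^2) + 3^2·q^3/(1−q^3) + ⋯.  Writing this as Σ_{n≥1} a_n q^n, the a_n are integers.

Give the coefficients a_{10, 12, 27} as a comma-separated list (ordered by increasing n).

q^10  k|10↦f(k): 1:1 2:4 5:25 10:100  a_10=130
q^12  k|12↦f(k): 1:1 2:4 3:9 4:16 6:36 12:144  a_12=210
n=27: 27·1 9·3 3·9 1·27  f→[729+81+9+1]=820

130, 210, 820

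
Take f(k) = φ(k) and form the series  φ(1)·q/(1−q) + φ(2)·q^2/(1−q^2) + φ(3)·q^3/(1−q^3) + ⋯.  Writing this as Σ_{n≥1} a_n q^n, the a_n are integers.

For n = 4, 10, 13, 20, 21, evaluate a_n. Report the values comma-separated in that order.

[q^4] φ(1)=1,φ(2)=1,φ(4)=2 ⇒ 4
d|10:{1,2,5,10}  Σφ=1+1+4+4=10
d|13:{13,1}  Σφ=12+1=13
q^20  k|20↦φ(k): 1:1 2:1 4:2 5:4 10:4 20:8  a_20=20
q^21  k|21↦φ(k): 1:1 3:2 7:6 21:12  a_21=21

4, 10, 13, 20, 21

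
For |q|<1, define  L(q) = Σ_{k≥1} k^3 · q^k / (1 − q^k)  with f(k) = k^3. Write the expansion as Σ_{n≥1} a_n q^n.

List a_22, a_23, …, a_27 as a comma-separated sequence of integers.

11988, 12168, 16380, 15751, 19782, 20440

q^22  k|22↦f(k): 1:1 2:8 11:1331 22:10648  a_22=11988
[q^23] f(1)=1,f(23)=12167 ⇒ 12168
d|24:{24,12,8,6,4,3,2,1}  Σf=13824+1728+512+216+64+27+8+1=16380
[q^25] f(1)=1,f(5)=125,f(25)=15625 ⇒ 15751
n=26: 1·26 2·13 13·2 26·1  f→[1+8+2197+17576]=19782
d|27:{27,9,3,1}  Σf=19683+729+27+1=20440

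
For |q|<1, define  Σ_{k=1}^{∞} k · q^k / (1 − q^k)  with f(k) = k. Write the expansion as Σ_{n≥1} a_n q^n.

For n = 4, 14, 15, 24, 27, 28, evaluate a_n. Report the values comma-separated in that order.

q^4  k|4↦f(k): 1:1 2:2 4:4  a_4=7
q^14  k|14↦f(k): 14:14 7:7 2:2 1:1  a_14=24
n=15: 15·1 5·3 3·5 1·15  f→[15+5+3+1]=24
n=24: 24·1 12·2 8·3 6·4 4·6 3·8 2·12 1·24  f→[24+12+8+6+4+3+2+1]=60
[q^27] f(1)=1,f(3)=3,f(9)=9,f(27)=27 ⇒ 40
d|28:{1,2,4,7,14,28}  Σf=1+2+4+7+14+28=56

7, 24, 24, 60, 40, 56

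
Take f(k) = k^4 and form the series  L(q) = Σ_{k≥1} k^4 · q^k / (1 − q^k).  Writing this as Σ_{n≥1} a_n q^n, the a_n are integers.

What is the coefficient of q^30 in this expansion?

a_30 = 872644

[q^30] f(30)=810000,f(15)=50625,f(10)=10000,f(6)=1296,f(5)=625,f(3)=81,f(2)=16,f(1)=1 ⇒ 872644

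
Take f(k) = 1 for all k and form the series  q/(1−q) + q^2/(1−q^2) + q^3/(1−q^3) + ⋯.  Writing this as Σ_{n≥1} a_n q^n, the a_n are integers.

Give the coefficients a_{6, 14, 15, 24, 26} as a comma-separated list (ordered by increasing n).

4, 4, 4, 8, 4

q^6  k|6↦f(k): 6:1 3:1 2:1 1:1  a_6=4
q^14  k|14↦f(k): 14:1 7:1 2:1 1:1  a_14=4
q^15  k|15↦f(k): 1:1 3:1 5:1 15:1  a_15=4
[q^24] f(24)=1,f(12)=1,f(8)=1,f(6)=1,f(4)=1,f(3)=1,f(2)=1,f(1)=1 ⇒ 8
n=26: 1·26 2·13 13·2 26·1  f→[1+1+1+1]=4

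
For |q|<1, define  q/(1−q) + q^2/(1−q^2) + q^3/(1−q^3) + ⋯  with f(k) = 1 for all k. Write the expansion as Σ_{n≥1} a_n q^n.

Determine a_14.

d|14:{1,2,7,14}  Σf=1+1+1+1=4

a_14 = 4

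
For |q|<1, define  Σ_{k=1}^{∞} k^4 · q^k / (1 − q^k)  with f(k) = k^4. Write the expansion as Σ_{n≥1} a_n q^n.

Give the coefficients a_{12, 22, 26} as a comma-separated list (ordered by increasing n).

22386, 248914, 485554

q^12  k|12↦f(k): 1:1 2:16 3:81 4:256 6:1296 12:20736  a_12=22386
q^22  k|22↦f(k): 22:234256 11:14641 2:16 1:1  a_22=248914
q^26  k|26↦f(k): 1:1 2:16 13:28561 26:456976  a_26=485554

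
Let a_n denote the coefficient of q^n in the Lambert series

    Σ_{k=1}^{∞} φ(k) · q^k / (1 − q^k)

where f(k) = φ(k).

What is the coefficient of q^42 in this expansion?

d|42:{1,2,3,6,7,14,21,42}  Σφ=1+1+2+2+6+6+12+12=42

a_42 = 42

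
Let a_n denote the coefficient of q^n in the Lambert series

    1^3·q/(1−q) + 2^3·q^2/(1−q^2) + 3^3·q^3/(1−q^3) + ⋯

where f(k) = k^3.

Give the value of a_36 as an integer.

n=36: 1·36 2·18 3·12 4·9 6·6 9·4 12·3 18·2 36·1  f→[1+8+27+64+216+729+1728+5832+46656]=55261

a_36 = 55261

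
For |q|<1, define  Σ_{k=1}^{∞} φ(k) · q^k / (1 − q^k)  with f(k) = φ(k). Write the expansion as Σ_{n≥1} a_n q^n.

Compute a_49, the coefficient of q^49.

d|49:{1,7,49}  Σφ=1+6+42=49

a_49 = 49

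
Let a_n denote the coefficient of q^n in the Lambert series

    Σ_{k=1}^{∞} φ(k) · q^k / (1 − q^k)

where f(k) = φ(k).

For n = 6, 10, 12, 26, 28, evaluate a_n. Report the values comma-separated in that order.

n=6: 1·6 2·3 3·2 6·1  φ→[1+1+2+2]=6
d|10:{1,2,5,10}  Σφ=1+1+4+4=10
[q^12] φ(1)=1,φ(2)=1,φ(3)=2,φ(4)=2,φ(6)=2,φ(12)=4 ⇒ 12
d|26:{26,13,2,1}  Σφ=12+12+1+1=26
d|28:{28,14,7,4,2,1}  Σφ=12+6+6+2+1+1=28

6, 10, 12, 26, 28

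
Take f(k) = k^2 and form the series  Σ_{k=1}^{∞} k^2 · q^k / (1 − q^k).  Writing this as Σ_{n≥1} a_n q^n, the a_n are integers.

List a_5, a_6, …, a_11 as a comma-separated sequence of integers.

26, 50, 50, 85, 91, 130, 122

q^5  k|5↦f(k): 5:25 1:1  a_5=26
[q^6] f(6)=36,f(3)=9,f(2)=4,f(1)=1 ⇒ 50
d|7:{1,7}  Σf=1+49=50
n=8: 1·8 2·4 4·2 8·1  f→[1+4+16+64]=85
n=9: 1·9 3·3 9·1  f→[1+9+81]=91
n=10: 10·1 5·2 2·5 1·10  f→[100+25+4+1]=130
d|11:{1,11}  Σf=1+121=122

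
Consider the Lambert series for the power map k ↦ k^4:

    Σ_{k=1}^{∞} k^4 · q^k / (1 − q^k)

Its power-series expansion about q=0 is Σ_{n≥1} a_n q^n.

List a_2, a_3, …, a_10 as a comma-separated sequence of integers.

[q^2] f(2)=16,f(1)=1 ⇒ 17
n=3: 3·1 1·3  f→[81+1]=82
n=4: 4·1 2·2 1·4  f→[256+16+1]=273
[q^5] f(1)=1,f(5)=625 ⇒ 626
n=6: 6·1 3·2 2·3 1·6  f→[1296+81+16+1]=1394
d|7:{7,1}  Σf=2401+1=2402
n=8: 1·8 2·4 4·2 8·1  f→[1+16+256+4096]=4369
q^9  k|9↦f(k): 9:6561 3:81 1:1  a_9=6643
d|10:{1,2,5,10}  Σf=1+16+625+10000=10642

17, 82, 273, 626, 1394, 2402, 4369, 6643, 10642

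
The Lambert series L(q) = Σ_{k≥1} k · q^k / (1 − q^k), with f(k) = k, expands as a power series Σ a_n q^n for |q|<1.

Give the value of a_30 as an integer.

a_30 = 72

n=30: 1·30 2·15 3·10 5·6 6·5 10·3 15·2 30·1  f→[1+2+3+5+6+10+15+30]=72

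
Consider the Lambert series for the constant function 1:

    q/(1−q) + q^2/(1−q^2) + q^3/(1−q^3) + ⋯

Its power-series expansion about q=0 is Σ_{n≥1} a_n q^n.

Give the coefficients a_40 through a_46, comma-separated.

8, 2, 8, 2, 6, 6, 4

d|40:{40,20,10,8,5,4,2,1}  Σf=1+1+1+1+1+1+1+1=8
[q^41] f(41)=1,f(1)=1 ⇒ 2
q^42  k|42↦f(k): 42:1 21:1 14:1 7:1 6:1 3:1 2:1 1:1  a_42=8
q^43  k|43↦f(k): 43:1 1:1  a_43=2
d|44:{1,2,4,11,22,44}  Σf=1+1+1+1+1+1=6
d|45:{45,15,9,5,3,1}  Σf=1+1+1+1+1+1=6
q^46  k|46↦f(k): 1:1 2:1 23:1 46:1  a_46=4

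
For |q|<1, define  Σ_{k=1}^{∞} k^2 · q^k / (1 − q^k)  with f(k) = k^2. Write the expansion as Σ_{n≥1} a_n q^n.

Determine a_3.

[q^3] f(3)=9,f(1)=1 ⇒ 10

a_3 = 10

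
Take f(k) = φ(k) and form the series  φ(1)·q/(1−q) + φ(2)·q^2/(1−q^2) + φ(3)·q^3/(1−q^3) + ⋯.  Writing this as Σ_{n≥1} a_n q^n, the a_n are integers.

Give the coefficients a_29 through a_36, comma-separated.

q^29  k|29↦φ(k): 29:28 1:1  a_29=29
n=30: 30·1 15·2 10·3 6·5 5·6 3·10 2·15 1·30  φ→[8+8+4+2+4+2+1+1]=30
d|31:{31,1}  Σφ=30+1=31
q^32  k|32↦φ(k): 1:1 2:1 4:2 8:4 16:8 32:16  a_32=32
q^33  k|33↦φ(k): 1:1 3:2 11:10 33:20  a_33=33
d|34:{1,2,17,34}  Σφ=1+1+16+16=34
q^35  k|35↦φ(k): 35:24 7:6 5:4 1:1  a_35=35
d|36:{36,18,12,9,6,4,3,2,1}  Σφ=12+6+4+6+2+2+2+1+1=36

29, 30, 31, 32, 33, 34, 35, 36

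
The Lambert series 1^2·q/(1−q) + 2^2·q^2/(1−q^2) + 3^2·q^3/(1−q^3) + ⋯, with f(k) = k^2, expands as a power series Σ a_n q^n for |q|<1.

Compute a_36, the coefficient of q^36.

a_36 = 1911

[q^36] f(1)=1,f(2)=4,f(3)=9,f(4)=16,f(6)=36,f(9)=81,f(12)=144,f(18)=324,f(36)=1296 ⇒ 1911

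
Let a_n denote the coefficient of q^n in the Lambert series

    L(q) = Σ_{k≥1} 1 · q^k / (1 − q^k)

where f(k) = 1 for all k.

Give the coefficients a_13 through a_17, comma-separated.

2, 4, 4, 5, 2

q^13  k|13↦f(k): 1:1 13:1  a_13=2
[q^14] f(14)=1,f(7)=1,f(2)=1,f(1)=1 ⇒ 4
[q^15] f(15)=1,f(5)=1,f(3)=1,f(1)=1 ⇒ 4
d|16:{16,8,4,2,1}  Σf=1+1+1+1+1=5
d|17:{1,17}  Σf=1+1=2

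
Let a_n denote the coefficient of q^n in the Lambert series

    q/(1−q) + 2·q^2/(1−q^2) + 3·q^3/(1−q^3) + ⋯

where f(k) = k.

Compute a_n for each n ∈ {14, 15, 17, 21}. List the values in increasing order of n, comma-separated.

d|14:{1,2,7,14}  Σf=1+2+7+14=24
[q^15] f(1)=1,f(3)=3,f(5)=5,f(15)=15 ⇒ 24
n=17: 17·1 1·17  f→[17+1]=18
[q^21] f(1)=1,f(3)=3,f(7)=7,f(21)=21 ⇒ 32

24, 24, 18, 32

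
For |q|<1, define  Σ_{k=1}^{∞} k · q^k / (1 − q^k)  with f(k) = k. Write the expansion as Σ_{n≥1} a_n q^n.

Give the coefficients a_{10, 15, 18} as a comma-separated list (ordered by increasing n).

[q^10] f(10)=10,f(5)=5,f(2)=2,f(1)=1 ⇒ 18
d|15:{15,5,3,1}  Σf=15+5+3+1=24
d|18:{1,2,3,6,9,18}  Σf=1+2+3+6+9+18=39

18, 24, 39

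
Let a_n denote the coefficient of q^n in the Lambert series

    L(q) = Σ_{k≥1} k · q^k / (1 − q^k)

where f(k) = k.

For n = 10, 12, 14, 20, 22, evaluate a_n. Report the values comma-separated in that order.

d|10:{1,2,5,10}  Σf=1+2+5+10=18
d|12:{1,2,3,4,6,12}  Σf=1+2+3+4+6+12=28
d|14:{1,2,7,14}  Σf=1+2+7+14=24
d|20:{1,2,4,5,10,20}  Σf=1+2+4+5+10+20=42
[q^22] f(1)=1,f(2)=2,f(11)=11,f(22)=22 ⇒ 36

18, 28, 24, 42, 36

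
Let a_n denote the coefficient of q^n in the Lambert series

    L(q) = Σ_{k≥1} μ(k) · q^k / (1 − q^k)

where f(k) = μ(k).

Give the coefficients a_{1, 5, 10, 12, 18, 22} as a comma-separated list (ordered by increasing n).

n=1: 1·1  μ→[1]=1
q^5  k|5↦μ(k): 1:1 5:-1  a_5=0
[q^10] μ(10)=1,μ(5)=-1,μ(2)=-1,μ(1)=1 ⇒ 0
d|12:{1,2,3,4,6,12}  Σμ=1+(-1)+(-1)+0+1+0=0
d|18:{1,2,3,6,9,18}  Σμ=1+(-1)+(-1)+1+0+0=0
d|22:{22,11,2,1}  Σμ=1+(-1)+(-1)+1=0

1, 0, 0, 0, 0, 0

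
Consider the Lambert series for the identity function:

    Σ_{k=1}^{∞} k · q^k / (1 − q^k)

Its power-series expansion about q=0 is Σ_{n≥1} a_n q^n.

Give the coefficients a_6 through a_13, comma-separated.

12, 8, 15, 13, 18, 12, 28, 14

n=6: 6·1 3·2 2·3 1·6  f→[6+3+2+1]=12
[q^7] f(7)=7,f(1)=1 ⇒ 8
q^8  k|8↦f(k): 1:1 2:2 4:4 8:8  a_8=15
d|9:{9,3,1}  Σf=9+3+1=13
n=10: 1·10 2·5 5·2 10·1  f→[1+2+5+10]=18
q^11  k|11↦f(k): 11:11 1:1  a_11=12
[q^12] f(1)=1,f(2)=2,f(3)=3,f(4)=4,f(6)=6,f(12)=12 ⇒ 28
[q^13] f(13)=13,f(1)=1 ⇒ 14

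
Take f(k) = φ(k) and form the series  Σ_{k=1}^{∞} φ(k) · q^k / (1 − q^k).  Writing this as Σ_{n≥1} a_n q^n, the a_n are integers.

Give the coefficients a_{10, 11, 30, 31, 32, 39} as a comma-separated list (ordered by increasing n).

q^10  k|10↦φ(k): 1:1 2:1 5:4 10:4  a_10=10
d|11:{1,11}  Σφ=1+10=11
n=30: 30·1 15·2 10·3 6·5 5·6 3·10 2·15 1·30  φ→[8+8+4+2+4+2+1+1]=30
[q^31] φ(1)=1,φ(31)=30 ⇒ 31
d|32:{32,16,8,4,2,1}  Σφ=16+8+4+2+1+1=32
q^39  k|39↦φ(k): 1:1 3:2 13:12 39:24  a_39=39

10, 11, 30, 31, 32, 39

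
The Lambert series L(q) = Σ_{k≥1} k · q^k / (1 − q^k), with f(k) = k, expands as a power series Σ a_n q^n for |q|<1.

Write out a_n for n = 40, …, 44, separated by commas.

90, 42, 96, 44, 84

q^40  k|40↦f(k): 40:40 20:20 10:10 8:8 5:5 4:4 2:2 1:1  a_40=90
d|41:{41,1}  Σf=41+1=42
[q^42] f(1)=1,f(2)=2,f(3)=3,f(6)=6,f(7)=7,f(14)=14,f(21)=21,f(42)=42 ⇒ 96
n=43: 1·43 43·1  f→[1+43]=44
d|44:{44,22,11,4,2,1}  Σf=44+22+11+4+2+1=84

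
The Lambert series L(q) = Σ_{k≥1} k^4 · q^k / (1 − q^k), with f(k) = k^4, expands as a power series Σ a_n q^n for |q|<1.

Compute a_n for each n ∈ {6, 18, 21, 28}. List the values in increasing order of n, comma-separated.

1394, 112931, 196964, 655746

q^6  k|6↦f(k): 1:1 2:16 3:81 6:1296  a_6=1394
d|18:{1,2,3,6,9,18}  Σf=1+16+81+1296+6561+104976=112931
n=21: 1·21 3·7 7·3 21·1  f→[1+81+2401+194481]=196964
q^28  k|28↦f(k): 1:1 2:16 4:256 7:2401 14:38416 28:614656  a_28=655746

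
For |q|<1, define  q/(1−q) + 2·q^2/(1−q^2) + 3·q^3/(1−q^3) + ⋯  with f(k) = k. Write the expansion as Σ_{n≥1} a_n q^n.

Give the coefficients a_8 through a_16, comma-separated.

15, 13, 18, 12, 28, 14, 24, 24, 31

q^8  k|8↦f(k): 8:8 4:4 2:2 1:1  a_8=15
q^9  k|9↦f(k): 9:9 3:3 1:1  a_9=13
d|10:{1,2,5,10}  Σf=1+2+5+10=18
d|11:{11,1}  Σf=11+1=12
[q^12] f(12)=12,f(6)=6,f(4)=4,f(3)=3,f(2)=2,f(1)=1 ⇒ 28
d|13:{13,1}  Σf=13+1=14
d|14:{1,2,7,14}  Σf=1+2+7+14=24
d|15:{15,5,3,1}  Σf=15+5+3+1=24
d|16:{16,8,4,2,1}  Σf=16+8+4+2+1=31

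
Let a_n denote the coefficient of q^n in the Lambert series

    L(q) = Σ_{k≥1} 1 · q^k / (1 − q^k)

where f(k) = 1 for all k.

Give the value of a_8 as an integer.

[q^8] f(8)=1,f(4)=1,f(2)=1,f(1)=1 ⇒ 4

a_8 = 4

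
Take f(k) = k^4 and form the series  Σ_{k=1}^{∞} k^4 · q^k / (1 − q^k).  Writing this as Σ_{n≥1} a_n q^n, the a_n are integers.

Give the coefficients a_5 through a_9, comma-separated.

[q^5] f(5)=625,f(1)=1 ⇒ 626
n=6: 1·6 2·3 3·2 6·1  f→[1+16+81+1296]=1394
n=7: 7·1 1·7  f→[2401+1]=2402
n=8: 8·1 4·2 2·4 1·8  f→[4096+256+16+1]=4369
d|9:{9,3,1}  Σf=6561+81+1=6643

626, 1394, 2402, 4369, 6643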